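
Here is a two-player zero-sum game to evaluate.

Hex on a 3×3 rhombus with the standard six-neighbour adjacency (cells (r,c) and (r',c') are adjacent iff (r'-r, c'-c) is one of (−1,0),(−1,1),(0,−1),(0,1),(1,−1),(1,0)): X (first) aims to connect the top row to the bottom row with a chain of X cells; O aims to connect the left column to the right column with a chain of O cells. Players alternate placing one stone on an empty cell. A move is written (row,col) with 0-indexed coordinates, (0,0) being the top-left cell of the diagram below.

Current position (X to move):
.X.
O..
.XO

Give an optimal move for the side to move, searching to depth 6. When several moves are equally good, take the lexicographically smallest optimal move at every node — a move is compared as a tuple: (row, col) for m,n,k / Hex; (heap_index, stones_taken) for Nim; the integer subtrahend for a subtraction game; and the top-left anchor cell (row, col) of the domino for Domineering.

p1 X@[.X./O../.XO]: (0,0)[XX./O../.XO]-1 (0,2)[.XX/O../.XO]+1* (1,1)[.X./OX./.XO]+1 (1,2)[.X./O.X/.XO]+1 (2,0)[.X./O../XXO]-1
p2 O@[.XX/O../.XO]: (0,0)[OXX/O../.XO]-1* (1,1)[.XX/OO./.XO]-1 (1,2)[.XX/O.O/.XO]-1 (2,0)[.XX/O../OXO]-1
p3 X@[OXX/O../.XO]: (1,1)[OXX/OX./.XO]+1* (1,2)[OXX/O.X/.XO]+1 (2,0)[OXX/O../XXO]+1
p4 O@[OXX/OX./.XO] terminal -1; root [.X./O../.XO] d6

X's best at [.X./O../.XO]: (0,2)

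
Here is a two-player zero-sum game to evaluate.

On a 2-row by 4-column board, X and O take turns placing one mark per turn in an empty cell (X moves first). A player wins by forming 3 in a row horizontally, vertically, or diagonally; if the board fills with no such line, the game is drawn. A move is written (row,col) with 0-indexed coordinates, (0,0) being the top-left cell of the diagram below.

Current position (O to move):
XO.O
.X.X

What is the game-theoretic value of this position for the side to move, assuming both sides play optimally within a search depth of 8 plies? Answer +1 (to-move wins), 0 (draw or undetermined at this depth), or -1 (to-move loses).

value(XO.O/.X.X, O) = +1

ply 1, O at XO.O/.X.X | (0,2)=+1→XOOO/.X.X*; (1,0)=-1→XO.O/OX.X; (1,2)=+0→XO.O/.XOX
ply 2: XOOO/.X.X is terminal -1 (X); from XO.O/.X.X depth 8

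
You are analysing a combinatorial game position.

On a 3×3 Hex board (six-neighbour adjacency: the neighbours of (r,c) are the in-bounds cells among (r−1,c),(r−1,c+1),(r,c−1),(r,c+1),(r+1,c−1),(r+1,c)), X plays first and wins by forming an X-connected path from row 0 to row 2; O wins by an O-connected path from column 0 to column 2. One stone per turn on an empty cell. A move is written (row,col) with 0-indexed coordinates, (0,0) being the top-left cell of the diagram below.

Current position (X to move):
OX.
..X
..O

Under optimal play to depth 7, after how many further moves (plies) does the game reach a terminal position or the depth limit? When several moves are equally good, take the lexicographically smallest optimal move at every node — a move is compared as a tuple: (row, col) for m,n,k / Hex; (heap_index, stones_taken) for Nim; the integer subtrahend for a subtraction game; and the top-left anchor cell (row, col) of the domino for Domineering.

[OX./..X/..O] X move#1: (0,2):+1/OXX/..X/..O*, (1,0):+1/OX./X.X/..O, (1,1):+1/OX./.XX/..O, (2,0):+1/OX./..X/X.O, (2,1):+1/OX./..X/.XO
[OXX/..X/..O] O move#2: (1,0):-1/OXX/O.X/..O*, (1,1):-1/OXX/.OX/..O, (2,0):-1/OXX/..X/O.O, (2,1):-1/OXX/..X/.OO
[OXX/O.X/..O] X move#3: (1,1):+1/OXX/OXX/..O*, (2,0):+1/OXX/O.X/X.O, (2,1):+1/OXX/O.X/.XO
[OXX/OXX/..O] O move#4: (2,0):-1/OXX/OXX/O.O*, (2,1):-1/OXX/OXX/.OO
[OXX/OXX/O.O] X move#5: (2,1):+1/OXX/OXX/OXO*
[OXX/OXX/OXO] end (terminal -1, O#6); searched OX./..X/..O to 7

PV length from [OX./..X/..O]: 5 plies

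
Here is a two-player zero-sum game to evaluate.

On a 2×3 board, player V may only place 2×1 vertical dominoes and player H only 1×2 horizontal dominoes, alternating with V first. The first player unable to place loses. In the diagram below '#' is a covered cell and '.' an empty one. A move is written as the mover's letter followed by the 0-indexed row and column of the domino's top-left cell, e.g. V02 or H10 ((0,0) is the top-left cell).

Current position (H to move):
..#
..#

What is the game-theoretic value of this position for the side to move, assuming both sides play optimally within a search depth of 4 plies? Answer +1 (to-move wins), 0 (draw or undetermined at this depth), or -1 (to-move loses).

[..#/..#] H move#1: H00:+1/###/..#*, H10:+1/..#/###
[###/..#] end (terminal -1, V#2); searched ..#/..# to 4

value(..#/..#, H) = +1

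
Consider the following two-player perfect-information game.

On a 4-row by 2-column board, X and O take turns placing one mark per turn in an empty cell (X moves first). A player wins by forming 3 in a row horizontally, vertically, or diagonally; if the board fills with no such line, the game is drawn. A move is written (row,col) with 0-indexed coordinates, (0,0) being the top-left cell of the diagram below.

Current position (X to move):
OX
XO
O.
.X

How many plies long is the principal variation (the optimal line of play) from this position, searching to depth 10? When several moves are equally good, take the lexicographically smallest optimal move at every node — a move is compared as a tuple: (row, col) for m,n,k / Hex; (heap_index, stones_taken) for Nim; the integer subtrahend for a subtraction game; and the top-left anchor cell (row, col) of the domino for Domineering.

[OX/XO/O./.X] X move#1: (2,1):+0/OX/XO/OX/.X*, (3,0):+0/OX/XO/O./XX
[OX/XO/OX/.X] O move#2: (3,0):+0/OX/XO/OX/OX*
[OX/XO/OX/OX] end (terminal +0, X#3); searched OX/XO/O./.X to 10

PV length from [OX/XO/O./.X]: 2 plies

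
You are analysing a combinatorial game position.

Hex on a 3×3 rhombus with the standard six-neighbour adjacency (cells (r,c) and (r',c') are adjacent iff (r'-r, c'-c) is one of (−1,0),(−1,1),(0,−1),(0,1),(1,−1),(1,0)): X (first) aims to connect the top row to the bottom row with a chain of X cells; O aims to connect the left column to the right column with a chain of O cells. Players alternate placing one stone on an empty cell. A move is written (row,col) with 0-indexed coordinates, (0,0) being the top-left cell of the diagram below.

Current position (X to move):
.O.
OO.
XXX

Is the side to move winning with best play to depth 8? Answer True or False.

[.O./OO./XXX] X move#1: (0,0):-1/XO./OO./XXX*, (0,2):-1/.OX/OO./XXX, (1,2):-1/.O./OOX/XXX
[XO./OO./XXX] O move#2: (0,2):+1/XOO/OO./XXX*, (1,2):+1/XO./OOO/XXX
[XOO/OO./XXX] end (terminal -1, X#3); searched .O./OO./XXX to 8

X winning at [.O./OO./XXX]: False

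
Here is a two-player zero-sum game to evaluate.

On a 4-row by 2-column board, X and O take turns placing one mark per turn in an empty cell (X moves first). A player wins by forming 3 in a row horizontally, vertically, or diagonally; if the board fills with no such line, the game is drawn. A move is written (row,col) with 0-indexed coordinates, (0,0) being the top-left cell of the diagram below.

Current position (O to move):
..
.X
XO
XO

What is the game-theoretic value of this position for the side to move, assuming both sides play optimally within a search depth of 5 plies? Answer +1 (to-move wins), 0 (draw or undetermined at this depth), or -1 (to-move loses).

ply 1, O at ../.X/XO/XO | (0,0)=-1→O./.X/XO/XO; (0,1)=-1→.O/.X/XO/XO; (1,0)=+0→../OX/XO/XO*
ply 2, X at ../OX/XO/XO | (0,0)=+0→X./OX/XO/XO*; (0,1)=+0→.X/OX/XO/XO
ply 3, O at X./OX/XO/XO | (0,1)=+0→XO/OX/XO/XO*
ply 4: XO/OX/XO/XO is terminal +0 (X); from ../.X/XO/XO depth 5

value(../.X/XO/XO, O) = 0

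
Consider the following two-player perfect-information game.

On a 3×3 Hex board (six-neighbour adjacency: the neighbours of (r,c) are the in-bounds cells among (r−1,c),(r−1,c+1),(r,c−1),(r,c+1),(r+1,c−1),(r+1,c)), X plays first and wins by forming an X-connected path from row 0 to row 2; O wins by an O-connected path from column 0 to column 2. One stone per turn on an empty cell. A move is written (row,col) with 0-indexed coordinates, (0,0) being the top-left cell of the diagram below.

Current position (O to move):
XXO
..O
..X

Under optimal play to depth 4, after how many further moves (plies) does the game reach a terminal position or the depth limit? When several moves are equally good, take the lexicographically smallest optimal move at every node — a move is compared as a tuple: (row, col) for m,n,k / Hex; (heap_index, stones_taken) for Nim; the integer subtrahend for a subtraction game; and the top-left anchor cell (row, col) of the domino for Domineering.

[XXO/..O/..X] O move#1: (1,0):-1/XXO/O.O/..X, (1,1):+1/XXO/.OO/..X*, (2,0):+1/XXO/..O/O.X, (2,1):-1/XXO/..O/.OX
[XXO/.OO/..X] X move#2: (1,0):-1/XXO/XOO/..X*, (2,0):-1/XXO/.OO/X.X, (2,1):-1/XXO/.OO/.XX
[XXO/XOO/..X] O move#3: (2,0):+1/XXO/XOO/O.X*, (2,1):-1/XXO/XOO/.OX
[XXO/XOO/O.X] end (terminal -1, X#4); searched XXO/..O/..X to 4

PV length from [XXO/..O/..X]: 3 plies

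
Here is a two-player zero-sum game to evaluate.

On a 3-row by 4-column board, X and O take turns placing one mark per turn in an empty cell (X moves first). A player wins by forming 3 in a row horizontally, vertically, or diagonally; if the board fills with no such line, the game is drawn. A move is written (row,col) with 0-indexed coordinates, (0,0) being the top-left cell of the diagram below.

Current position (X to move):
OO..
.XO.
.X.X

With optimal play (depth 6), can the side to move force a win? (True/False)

X winning at [OO../.XO./.X.X]: True

[OO../.XO./.X.X] X move#1: (0,2):+1/OOX./.XO./.X.X*, (0,3):-1/OO.X/.XO./.X.X, (1,0):-1/OO../XXO./.X.X, (1,3):-1/OO../.XOX/.X.X, (2,0):-1/OO../.XO./XX.X, (2,2):+1/OO../.XO./.XXX
[OOX./.XO./.X.X] O move#2: (0,3):-1/OOXO/.XO./.X.X*, (1,0):-1/OOX./OXO./.X.X, (1,3):-1/OOX./.XOO/.X.X, (2,0):-1/OOX./.XO./OX.X, (2,2):-1/OOX./.XO./.XOX
[OOXO/.XO./.X.X] X move#3: (1,0):+1/OOXO/XXO./.X.X*, (1,3):+1/OOXO/.XOX/.X.X, (2,0):+1/OOXO/.XO./XX.X, (2,2):+1/OOXO/.XO./.XXX
[OOXO/XXO./.X.X] O move#4: (1,3):-1/OOXO/XXOO/.X.X*, (2,0):-1/OOXO/XXO./OX.X, (2,2):-1/OOXO/XXO./.XOX
[OOXO/XXOO/.X.X] X move#5: (2,0):+1/OOXO/XXOO/XX.X*, (2,2):+1/OOXO/XXOO/.XXX
[OOXO/XXOO/XX.X] end (terminal -1, O#6); searched OO../.XO./.X.X to 6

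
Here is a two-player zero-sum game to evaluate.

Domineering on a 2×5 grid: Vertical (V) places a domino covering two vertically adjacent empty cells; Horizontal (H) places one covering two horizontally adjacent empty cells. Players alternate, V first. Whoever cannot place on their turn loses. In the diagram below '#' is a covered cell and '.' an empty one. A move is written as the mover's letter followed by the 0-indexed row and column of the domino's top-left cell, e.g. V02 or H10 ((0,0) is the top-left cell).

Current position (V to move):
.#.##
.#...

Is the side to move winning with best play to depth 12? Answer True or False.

V winning at [.#.##/.#...]: True

p1 V@[.#.##/.#...]: V00[##.##/##...]-1 V02[.####/.##..]+1*
p2 H@[.####/.##..]: H13[.####/.####]-1*
p3 V@[.####/.####]: V00[#####/#####]+1*
p4 H@[#####/#####] terminal -1; root [.#.##/.#...] d12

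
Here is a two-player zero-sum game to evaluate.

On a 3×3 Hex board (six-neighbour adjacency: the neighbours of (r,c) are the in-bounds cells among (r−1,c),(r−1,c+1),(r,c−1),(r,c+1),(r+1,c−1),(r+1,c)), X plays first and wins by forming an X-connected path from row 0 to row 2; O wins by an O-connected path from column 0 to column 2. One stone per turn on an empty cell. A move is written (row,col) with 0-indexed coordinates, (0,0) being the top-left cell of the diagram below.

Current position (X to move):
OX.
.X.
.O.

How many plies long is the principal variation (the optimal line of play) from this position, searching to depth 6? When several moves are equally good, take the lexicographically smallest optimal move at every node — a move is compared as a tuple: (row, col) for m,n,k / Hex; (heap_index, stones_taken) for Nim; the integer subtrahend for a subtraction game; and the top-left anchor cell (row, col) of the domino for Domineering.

[OX./.X./.O.] X move#1: (0,2):-1/OXX/.X./.O., (1,0):-1/OX./XX./.O., (1,2):+1/OX./.XX/.O.*, (2,0):+1/OX./.X./XO., (2,2):+1/OX./.X./.OX
[OX./.XX/.O.] O move#2: (0,2):-1/OXO/.XX/.O.*, (1,0):-1/OX./OXX/.O., (2,0):-1/OX./.XX/OO., (2,2):-1/OX./.XX/.OO
[OXO/.XX/.O.] X move#3: (1,0):+1/OXO/XXX/.O.*, (2,0):+1/OXO/.XX/XO., (2,2):+1/OXO/.XX/.OX
[OXO/XXX/.O.] O move#4: (2,0):-1/OXO/XXX/OO.*, (2,2):-1/OXO/XXX/.OO
[OXO/XXX/OO.] X move#5: (2,2):+1/OXO/XXX/OOX*
[OXO/XXX/OOX] end (terminal -1, O#6); searched OX./.X./.O. to 6

PV length from [OX./.X./.O.]: 5 plies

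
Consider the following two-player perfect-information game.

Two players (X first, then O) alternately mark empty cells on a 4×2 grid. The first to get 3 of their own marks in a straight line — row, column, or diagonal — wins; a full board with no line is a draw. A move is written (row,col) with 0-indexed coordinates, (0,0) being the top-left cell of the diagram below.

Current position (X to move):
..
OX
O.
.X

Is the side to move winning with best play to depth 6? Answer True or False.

p1 X@[../OX/O./.X]: (0,0)[X./OX/O./.X]-1 (0,1)[.X/OX/O./.X]-1 (2,1)[../OX/OX/.X]+1* (3,0)[../OX/O./XX]-1
p2 O@[../OX/OX/.X] terminal -1; root [../OX/O./.X] d6

X winning at [../OX/O./.X]: True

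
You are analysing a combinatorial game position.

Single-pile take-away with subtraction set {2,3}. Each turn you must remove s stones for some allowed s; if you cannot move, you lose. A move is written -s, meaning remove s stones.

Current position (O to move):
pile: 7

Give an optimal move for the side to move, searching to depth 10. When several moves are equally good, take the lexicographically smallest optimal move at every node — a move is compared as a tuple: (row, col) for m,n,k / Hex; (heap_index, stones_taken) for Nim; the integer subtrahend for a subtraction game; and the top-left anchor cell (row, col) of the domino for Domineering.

ply 1, O at 7 | -2=+1→5*; -3=-1→4
ply 2, X at 5 | -2=-1→3*; -3=-1→2
ply 3, O at 3 | -2=+1→1*; -3=+1→0
ply 4: 1 is terminal -1 (X); from 7 depth 10

O's best at [7]: -2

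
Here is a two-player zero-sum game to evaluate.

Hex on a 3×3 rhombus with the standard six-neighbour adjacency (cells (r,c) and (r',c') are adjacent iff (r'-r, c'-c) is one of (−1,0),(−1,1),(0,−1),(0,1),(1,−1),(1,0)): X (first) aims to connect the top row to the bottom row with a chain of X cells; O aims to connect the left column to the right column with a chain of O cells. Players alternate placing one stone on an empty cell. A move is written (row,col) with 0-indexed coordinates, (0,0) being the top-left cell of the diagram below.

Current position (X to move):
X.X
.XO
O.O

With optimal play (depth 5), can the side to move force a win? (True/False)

[X.X/.XO/O.O] X move#1: (0,1):-1/XXX/.XO/O.O, (1,0):-1/X.X/XXO/O.O, (2,1):+1/X.X/.XO/OXO*
[X.X/.XO/OXO] end (terminal -1, O#2); searched X.X/.XO/O.O to 5

X winning at [X.X/.XO/O.O]: True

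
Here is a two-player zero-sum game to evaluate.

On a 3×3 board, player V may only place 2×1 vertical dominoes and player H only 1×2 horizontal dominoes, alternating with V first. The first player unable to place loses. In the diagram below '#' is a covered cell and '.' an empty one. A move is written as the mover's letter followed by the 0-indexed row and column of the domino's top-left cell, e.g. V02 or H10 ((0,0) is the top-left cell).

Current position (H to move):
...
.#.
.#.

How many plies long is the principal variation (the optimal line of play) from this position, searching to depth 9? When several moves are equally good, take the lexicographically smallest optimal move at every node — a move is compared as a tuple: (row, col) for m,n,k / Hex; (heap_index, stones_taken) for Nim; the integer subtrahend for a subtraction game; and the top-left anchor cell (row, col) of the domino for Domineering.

ply 1, H at .../.#./.#. | H00=-1→##./.#./.#.*; H01=-1→.##/.#./.#.
ply 2, V at ##./.#./.#. | V02=+1→###/.##/.#.*; V10=+1→##./##./##.; V12=+1→##./.##/.##
ply 3: ###/.##/.#. is terminal -1 (H); from .../.#./.#. depth 9

PV length from [.../.#./.#.]: 2 plies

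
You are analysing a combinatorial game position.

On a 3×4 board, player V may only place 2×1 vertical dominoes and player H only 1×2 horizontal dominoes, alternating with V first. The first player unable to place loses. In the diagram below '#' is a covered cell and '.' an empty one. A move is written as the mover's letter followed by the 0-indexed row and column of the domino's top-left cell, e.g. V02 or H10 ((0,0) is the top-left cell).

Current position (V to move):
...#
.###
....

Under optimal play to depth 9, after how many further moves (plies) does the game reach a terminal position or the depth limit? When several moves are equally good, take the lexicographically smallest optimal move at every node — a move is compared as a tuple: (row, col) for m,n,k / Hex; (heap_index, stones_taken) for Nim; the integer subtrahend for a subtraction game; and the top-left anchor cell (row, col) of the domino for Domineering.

p1 V@[...#/.###/....]: V00[#..#/####/....]-1* V10[...#/####/#...]-1
p2 H@[#..#/####/....]: H01[####/####/....]+1* H20[#..#/####/##..]+1 H21[#..#/####/.##.]+1 H22[#..#/####/..##]+1
p3 V@[####/####/....] terminal -1; root [...#/.###/....] d9

PV length from [...#/.###/....]: 2 plies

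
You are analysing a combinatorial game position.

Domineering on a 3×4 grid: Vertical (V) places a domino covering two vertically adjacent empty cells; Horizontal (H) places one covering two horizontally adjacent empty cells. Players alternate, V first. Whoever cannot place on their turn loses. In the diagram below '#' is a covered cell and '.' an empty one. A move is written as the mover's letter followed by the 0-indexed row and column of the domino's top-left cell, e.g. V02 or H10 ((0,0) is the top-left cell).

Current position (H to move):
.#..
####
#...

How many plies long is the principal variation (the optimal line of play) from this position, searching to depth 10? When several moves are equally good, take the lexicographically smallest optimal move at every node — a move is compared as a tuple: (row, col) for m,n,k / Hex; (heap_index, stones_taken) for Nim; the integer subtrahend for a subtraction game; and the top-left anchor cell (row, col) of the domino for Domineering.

p1 H@[.#../####/#...]: H02[.###/####/#...]+1* H21[.#../####/###.]+1 H22[.#../####/#.##]+1
p2 V@[.###/####/#...] terminal -1; root [.#../####/#...] d10

PV length from [.#../####/#...]: 1 ply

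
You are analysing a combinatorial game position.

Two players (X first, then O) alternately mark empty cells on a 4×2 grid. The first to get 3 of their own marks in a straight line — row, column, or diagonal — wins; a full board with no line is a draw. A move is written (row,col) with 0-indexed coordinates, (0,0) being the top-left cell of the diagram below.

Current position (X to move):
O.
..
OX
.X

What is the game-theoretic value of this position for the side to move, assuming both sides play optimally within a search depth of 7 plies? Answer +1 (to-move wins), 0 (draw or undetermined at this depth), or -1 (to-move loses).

value(O./../OX/.X, X) = +1

[O./../OX/.X] X move#1: (0,1):-1/OX/../OX/.X, (1,0):+0/O./X./OX/.X, (1,1):+1/O./.X/OX/.X*, (3,0):-1/O./../OX/XX
[O./.X/OX/.X] end (terminal -1, O#2); searched O./../OX/.X to 7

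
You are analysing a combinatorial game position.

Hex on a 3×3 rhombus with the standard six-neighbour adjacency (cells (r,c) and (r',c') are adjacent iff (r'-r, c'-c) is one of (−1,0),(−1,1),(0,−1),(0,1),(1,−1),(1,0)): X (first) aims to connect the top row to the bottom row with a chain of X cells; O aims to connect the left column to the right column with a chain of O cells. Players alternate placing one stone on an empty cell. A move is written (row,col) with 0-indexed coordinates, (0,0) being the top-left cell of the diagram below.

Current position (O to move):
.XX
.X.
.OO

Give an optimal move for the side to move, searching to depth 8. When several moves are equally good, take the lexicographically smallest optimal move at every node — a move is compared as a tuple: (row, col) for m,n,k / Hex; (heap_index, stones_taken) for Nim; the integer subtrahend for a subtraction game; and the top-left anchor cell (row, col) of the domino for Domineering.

O's best at [.XX/.X./.OO]: (2,0)

ply 1, O at .XX/.X./.OO | (0,0)=-1→OXX/.X./.OO; (1,0)=-1→.XX/OX./.OO; (1,2)=-1→.XX/.XO/.OO; (2,0)=+1→.XX/.X./OOO*
ply 2: .XX/.X./OOO is terminal -1 (X); from .XX/.X./.OO depth 8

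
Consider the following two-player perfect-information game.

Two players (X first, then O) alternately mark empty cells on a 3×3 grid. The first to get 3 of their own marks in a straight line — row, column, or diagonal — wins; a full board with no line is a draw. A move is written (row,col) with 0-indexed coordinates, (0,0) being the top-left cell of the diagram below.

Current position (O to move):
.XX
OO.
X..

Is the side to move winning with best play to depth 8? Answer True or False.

O winning at [.XX/OO./X..]: True

ply 1, O at .XX/OO./X.. | (0,0)=+1→OXX/OO./X..*; (1,2)=+1→.XX/OOO/X..; (2,1)=-1→.XX/OO./XO.; (2,2)=-1→.XX/OO./X.O
ply 2, X at OXX/OO./X.. | (1,2)=-1→OXX/OOX/X..*; (2,1)=-1→OXX/OO./XX.; (2,2)=-1→OXX/OO./X.X
ply 3, O at OXX/OOX/X.. | (2,1)=-1→OXX/OOX/XO.; (2,2)=+1→OXX/OOX/X.O*
ply 4: OXX/OOX/X.O is terminal -1 (X); from .XX/OO./X.. depth 8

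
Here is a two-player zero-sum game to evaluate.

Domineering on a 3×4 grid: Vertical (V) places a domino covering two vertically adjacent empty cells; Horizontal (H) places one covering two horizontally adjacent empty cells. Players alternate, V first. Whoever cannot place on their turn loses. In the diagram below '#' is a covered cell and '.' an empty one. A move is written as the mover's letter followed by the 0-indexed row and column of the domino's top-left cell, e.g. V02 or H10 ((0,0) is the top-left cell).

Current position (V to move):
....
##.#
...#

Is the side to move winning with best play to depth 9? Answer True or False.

p1 V@[..../##.#/...#]: V02[..#./####/...#]-1* V12[..../####/..##]-1
p2 H@[..#./####/...#]: H00[###./####/...#]+1* H20[..#./####/##.#]+1 H21[..#./####/.###]+1
p3 V@[###./####/...#] terminal -1; root [..../##.#/...#] d9

V winning at [..../##.#/...#]: False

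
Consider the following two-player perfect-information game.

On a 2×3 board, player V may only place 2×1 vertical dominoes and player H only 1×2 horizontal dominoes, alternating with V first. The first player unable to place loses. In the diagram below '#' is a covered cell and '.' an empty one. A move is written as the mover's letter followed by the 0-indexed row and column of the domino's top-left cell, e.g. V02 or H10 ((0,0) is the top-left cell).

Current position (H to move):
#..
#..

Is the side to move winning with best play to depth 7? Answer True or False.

p1 H@[#../#..]: H01[###/#..]+1* H11[#../###]+1
p2 V@[###/#..] terminal -1; root [#../#..] d7

H winning at [#../#..]: True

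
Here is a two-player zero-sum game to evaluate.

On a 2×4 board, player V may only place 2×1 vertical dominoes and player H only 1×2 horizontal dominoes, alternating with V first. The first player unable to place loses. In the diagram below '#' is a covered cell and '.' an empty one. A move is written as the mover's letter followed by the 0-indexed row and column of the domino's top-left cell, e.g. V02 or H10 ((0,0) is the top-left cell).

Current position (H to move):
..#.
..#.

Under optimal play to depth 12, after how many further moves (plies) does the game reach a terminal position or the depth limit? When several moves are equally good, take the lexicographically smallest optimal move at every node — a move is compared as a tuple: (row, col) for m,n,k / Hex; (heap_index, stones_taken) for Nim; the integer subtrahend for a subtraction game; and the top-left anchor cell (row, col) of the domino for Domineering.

PV length from [..#./..#.]: 3 plies

[..#./..#.] H move#1: H00:+1/###./..#.*, H10:+1/..#./###.
[###./..#.] V move#2: V03:-1/####/..##*
[####/..##] H move#3: H10:+1/####/####*
[####/####] end (terminal -1, V#4); searched ..#./..#. to 12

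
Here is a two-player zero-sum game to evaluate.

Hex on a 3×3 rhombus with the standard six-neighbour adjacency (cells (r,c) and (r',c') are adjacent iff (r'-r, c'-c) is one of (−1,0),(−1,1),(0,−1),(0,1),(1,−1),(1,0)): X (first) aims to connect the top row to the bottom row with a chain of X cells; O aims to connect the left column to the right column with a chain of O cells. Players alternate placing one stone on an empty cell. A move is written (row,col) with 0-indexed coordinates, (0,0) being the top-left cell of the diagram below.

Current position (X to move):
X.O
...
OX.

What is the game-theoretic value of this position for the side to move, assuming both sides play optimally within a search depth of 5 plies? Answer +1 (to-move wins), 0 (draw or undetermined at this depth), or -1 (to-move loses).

ply 1, X at X.O/.../OX. | (0,1)=-1→XXO/.../OX.; (1,0)=-1→X.O/X../OX.; (1,1)=+1→X.O/.X./OX.*; (1,2)=-1→X.O/..X/OX.; (2,2)=-1→X.O/.../OXX
ply 2, O at X.O/.X./OX. | (0,1)=-1→XOO/.X./OX.*; (1,0)=-1→X.O/OX./OX.; (1,2)=-1→X.O/.XO/OX.; (2,2)=-1→X.O/.X./OXO
ply 3, X at XOO/.X./OX. | (1,0)=+1→XOO/XX./OX.*; (1,2)=-1→XOO/.XX/OX.; (2,2)=-1→XOO/.X./OXX
ply 4: XOO/XX./OX. is terminal -1 (O); from X.O/.../OX. depth 5

value(X.O/.../OX., X) = +1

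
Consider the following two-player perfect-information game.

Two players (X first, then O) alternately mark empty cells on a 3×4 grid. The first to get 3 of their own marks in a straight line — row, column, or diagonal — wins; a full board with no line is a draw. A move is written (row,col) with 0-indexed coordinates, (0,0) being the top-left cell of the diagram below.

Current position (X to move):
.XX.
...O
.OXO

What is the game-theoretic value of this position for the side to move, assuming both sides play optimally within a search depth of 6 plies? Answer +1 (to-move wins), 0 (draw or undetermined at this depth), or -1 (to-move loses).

p1 X@[.XX./...O/.OXO]: (0,0)[XXX./...O/.OXO]+1* (0,3)[.XXX/...O/.OXO]+1 (1,0)[.XX./X..O/.OXO]-1 (1,1)[.XX./.X.O/.OXO]-1 (1,2)[.XX./..XO/.OXO]+1 (2,0)[.XX./...O/XOXO]-1
p2 O@[XXX./...O/.OXO] terminal -1; root [.XX./...O/.OXO] d6

value(.XX./...O/.OXO, X) = +1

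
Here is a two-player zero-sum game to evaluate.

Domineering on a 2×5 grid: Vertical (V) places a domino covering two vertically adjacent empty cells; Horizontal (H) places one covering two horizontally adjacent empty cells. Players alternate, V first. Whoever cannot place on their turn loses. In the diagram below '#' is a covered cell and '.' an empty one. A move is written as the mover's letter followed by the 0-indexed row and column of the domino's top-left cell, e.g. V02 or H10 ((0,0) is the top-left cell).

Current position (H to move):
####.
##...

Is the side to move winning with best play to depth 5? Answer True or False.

H winning at [####./##...]: True

ply 1, H at ####./##... | H12=-1→####./####.; H13=+1→####./##.##*
ply 2: ####./##.## is terminal -1 (V); from ####./##... depth 5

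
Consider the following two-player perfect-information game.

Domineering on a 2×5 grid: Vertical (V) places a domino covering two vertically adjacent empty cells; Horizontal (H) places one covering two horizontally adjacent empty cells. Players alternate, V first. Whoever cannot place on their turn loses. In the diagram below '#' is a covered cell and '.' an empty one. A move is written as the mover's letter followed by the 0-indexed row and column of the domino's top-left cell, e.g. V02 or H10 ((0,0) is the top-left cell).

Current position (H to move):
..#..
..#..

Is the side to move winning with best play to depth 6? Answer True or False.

p1 H@[..#../..#..]: H00[###../..#..]-1* H03[..###/..#..]-1 H10[..#../###..]-1 H13[..#../..###]-1
p2 V@[###../..#..]: V03[####./..##.]+1* V04[###.#/..#.#]+1
p3 H@[####./..##.]: H10[####./####.]-1*
p4 V@[####./####.]: V04[#####/#####]+1*
p5 H@[#####/#####] terminal -1; root [..#../..#..] d6

H winning at [..#../..#..]: False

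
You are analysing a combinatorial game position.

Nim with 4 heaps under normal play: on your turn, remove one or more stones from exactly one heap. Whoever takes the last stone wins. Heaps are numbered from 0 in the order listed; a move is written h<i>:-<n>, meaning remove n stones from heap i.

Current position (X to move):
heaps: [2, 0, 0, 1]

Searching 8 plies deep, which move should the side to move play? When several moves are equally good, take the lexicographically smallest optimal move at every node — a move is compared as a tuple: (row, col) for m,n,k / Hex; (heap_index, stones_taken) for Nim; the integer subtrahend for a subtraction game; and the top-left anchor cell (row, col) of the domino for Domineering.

X's best at [(2,0,0,1)]: h0:-1

p1 X@[(2,0,0,1)]: h0:-1[(1,0,0,1)]+1* h0:-2[(0,0,0,1)]-1 h3:-1[(2,0,0,0)]-1
p2 O@[(1,0,0,1)]: h0:-1[(0,0,0,1)]-1* h3:-1[(1,0,0,0)]-1
p3 X@[(0,0,0,1)]: h3:-1[(0,0,0,0)]+1*
p4 O@[(0,0,0,0)] terminal -1; root [(2,0,0,1)] d8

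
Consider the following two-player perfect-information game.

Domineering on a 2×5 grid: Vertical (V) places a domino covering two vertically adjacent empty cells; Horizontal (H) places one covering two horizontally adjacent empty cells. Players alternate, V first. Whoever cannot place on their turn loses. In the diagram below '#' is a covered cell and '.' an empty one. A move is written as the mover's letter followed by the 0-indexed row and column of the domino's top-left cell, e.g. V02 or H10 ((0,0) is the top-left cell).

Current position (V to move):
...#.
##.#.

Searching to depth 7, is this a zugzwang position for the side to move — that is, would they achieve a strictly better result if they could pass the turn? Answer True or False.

zugzwang(...#./##.#., V) = False

p1 V@[...#./##.#.]: V02[..##./####.]+1* V04[...##/##.##]-1
p2 H@[..##./####.]: H00[####./####.]-1*
p3 V@[####./####.]: V04[#####/#####]+1*
p4 H@[#####/#####] terminal -1; root [...#./##.#.] d7
suppose V passes — search the same position with H to move:
pass> p1 H@[...#./##.#.]: H00[##.#./##.#.]-1* H01[.###./##.#.]-1
pass> p2 V@[##.#./##.#.]: V02[####./####.]+1* V04[##.##/##.##]+1
pass> p3 H@[####./####.] terminal -1; root [...#./##.#.] d7
for V: play +1, pass +1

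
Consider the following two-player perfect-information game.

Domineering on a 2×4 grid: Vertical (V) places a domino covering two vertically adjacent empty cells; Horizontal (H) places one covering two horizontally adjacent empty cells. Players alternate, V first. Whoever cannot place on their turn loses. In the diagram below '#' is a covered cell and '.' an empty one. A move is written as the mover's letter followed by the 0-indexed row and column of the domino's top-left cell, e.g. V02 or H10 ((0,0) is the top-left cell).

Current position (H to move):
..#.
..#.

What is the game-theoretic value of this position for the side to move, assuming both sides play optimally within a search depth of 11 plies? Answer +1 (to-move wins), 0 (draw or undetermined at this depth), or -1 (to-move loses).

p1 H@[..#./..#.]: H00[###./..#.]+1* H10[..#./###.]+1
p2 V@[###./..#.]: V03[####/..##]-1*
p3 H@[####/..##]: H10[####/####]+1*
p4 V@[####/####] terminal -1; root [..#./..#.] d11

value(..#./..#., H) = +1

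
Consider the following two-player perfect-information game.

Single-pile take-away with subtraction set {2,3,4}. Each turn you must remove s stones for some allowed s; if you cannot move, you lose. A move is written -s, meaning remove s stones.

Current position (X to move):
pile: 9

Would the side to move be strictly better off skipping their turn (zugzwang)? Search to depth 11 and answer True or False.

p1 X@[9]: -2[7]+1* -3[6]+1 -4[5]-1
p2 O@[7]: -2[5]-1* -3[4]-1 -4[3]-1
p3 X@[5]: -2[3]-1 -3[2]-1 -4[1]+1*
p4 O@[1] terminal -1; root [9] d11
pass branch (O moves first from the same position):
  | p1 O@[9]: -2[7]+1* -3[6]+1 -4[5]-1
  | p2 X@[7]: -2[5]-1* -3[4]-1 -4[3]-1
  | p3 O@[5]: -2[3]-1 -3[2]-1 -4[1]+1*
  | p4 X@[1] terminal -1; root [9] d11
X moving scores +1; X passing scores -1

zugzwang(9, X) = False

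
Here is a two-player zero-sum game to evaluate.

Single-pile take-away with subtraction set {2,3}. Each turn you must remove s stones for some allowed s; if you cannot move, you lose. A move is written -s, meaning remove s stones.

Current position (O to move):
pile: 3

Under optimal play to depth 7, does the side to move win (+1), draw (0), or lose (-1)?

ply 1, O at 3 | -2=+1→1*; -3=+1→0
ply 2: 1 is terminal -1 (X); from 3 depth 7

value(3, O) = +1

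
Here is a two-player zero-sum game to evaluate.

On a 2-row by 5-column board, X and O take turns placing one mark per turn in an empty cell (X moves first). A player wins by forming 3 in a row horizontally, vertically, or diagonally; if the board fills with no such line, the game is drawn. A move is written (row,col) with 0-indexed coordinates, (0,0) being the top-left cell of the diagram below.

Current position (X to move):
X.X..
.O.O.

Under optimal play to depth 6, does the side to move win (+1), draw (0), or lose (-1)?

p1 X@[X.X../.O.O.]: (0,1)[XXX../.O.O.]+1* (0,3)[X.XX./.O.O.]-1 (0,4)[X.X.X/.O.O.]-1 (1,0)[X.X../XO.O.]-1 (1,2)[X.X../.OXO.]+0 (1,4)[X.X../.O.OX]-1
p2 O@[XXX../.O.O.] terminal -1; root [X.X../.O.O.] d6

value(X.X../.O.O., X) = +1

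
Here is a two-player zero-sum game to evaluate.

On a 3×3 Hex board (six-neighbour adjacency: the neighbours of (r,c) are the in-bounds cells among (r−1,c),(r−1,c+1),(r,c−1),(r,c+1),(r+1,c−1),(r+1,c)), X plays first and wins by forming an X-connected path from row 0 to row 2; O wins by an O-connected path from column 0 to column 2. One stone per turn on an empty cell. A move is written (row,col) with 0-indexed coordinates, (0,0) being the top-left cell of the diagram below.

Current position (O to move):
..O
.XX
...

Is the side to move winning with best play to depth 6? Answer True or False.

p1 O@[..O/.XX/...]: (0,0)[O.O/.XX/...]-1 (0,1)[.OO/.XX/...]+1* (1,0)[..O/OXX/...]-1 (2,0)[..O/.XX/O..]-1 (2,1)[..O/.XX/.O.]-1 (2,2)[..O/.XX/..O]-1
p2 X@[.OO/.XX/...]: (0,0)[XOO/.XX/...]-1* (1,0)[.OO/XXX/...]-1 (2,0)[.OO/.XX/X..]-1 (2,1)[.OO/.XX/.X.]-1 (2,2)[.OO/.XX/..X]-1
p3 O@[XOO/.XX/...]: (1,0)[XOO/OXX/...]+1* (2,0)[XOO/.XX/O..]-1 (2,1)[XOO/.XX/.O.]-1 (2,2)[XOO/.XX/..O]-1
p4 X@[XOO/OXX/...] terminal -1; root [..O/.XX/...] d6

O winning at [..O/.XX/...]: True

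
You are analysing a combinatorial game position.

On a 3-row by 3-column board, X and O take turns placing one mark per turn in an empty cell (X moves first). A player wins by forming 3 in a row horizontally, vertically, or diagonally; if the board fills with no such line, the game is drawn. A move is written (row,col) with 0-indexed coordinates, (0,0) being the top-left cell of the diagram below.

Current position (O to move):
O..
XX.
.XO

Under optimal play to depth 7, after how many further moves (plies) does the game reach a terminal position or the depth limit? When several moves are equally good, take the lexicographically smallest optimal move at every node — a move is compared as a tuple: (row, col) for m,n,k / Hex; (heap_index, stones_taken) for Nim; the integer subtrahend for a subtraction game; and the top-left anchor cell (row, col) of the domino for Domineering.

ply 1, O at O../XX./.XO | (0,1)=-1→OO./XX./.XO*; (0,2)=-1→O.O/XX./.XO; (1,2)=-1→O../XXO/.XO; (2,0)=-1→O../XX./OXO
ply 2, X at OO./XX./.XO | (0,2)=+1→OOX/XX./.XO*; (1,2)=+1→OO./XXX/.XO; (2,0)=-1→OO./XX./XXO
ply 3, O at OOX/XX./.XO | (1,2)=-1→OOX/XXO/.XO*; (2,0)=-1→OOX/XX./OXO
ply 4, X at OOX/XXO/.XO | (2,0)=+1→OOX/XXO/XXO*
ply 5: OOX/XXO/XXO is terminal -1 (O); from O../XX./.XO depth 7

PV length from [O../XX./.XO]: 4 plies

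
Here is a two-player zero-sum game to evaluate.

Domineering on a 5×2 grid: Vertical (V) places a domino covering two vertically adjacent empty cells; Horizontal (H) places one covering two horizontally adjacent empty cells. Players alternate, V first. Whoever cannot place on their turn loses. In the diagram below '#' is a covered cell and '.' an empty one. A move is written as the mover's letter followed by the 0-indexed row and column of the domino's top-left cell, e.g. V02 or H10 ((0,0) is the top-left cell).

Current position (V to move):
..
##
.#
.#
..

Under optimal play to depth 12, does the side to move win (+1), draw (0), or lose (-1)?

p1 V@[../##/.#/.#/..]: V20[../##/##/##/..]-1* V30[../##/.#/##/#.]-1
p2 H@[../##/##/##/..]: H00[##/##/##/##/..]+1* H40[../##/##/##/##]+1
p3 V@[##/##/##/##/..] terminal -1; root [../##/.#/.#/..] d12

value(../##/.#/.#/.., V) = -1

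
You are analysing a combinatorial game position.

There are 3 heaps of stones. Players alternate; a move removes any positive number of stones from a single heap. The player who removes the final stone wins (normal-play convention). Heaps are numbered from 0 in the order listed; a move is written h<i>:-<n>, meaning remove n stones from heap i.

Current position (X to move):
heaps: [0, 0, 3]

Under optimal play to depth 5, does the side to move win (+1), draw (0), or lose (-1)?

value((0,0,3), X) = +1

[(0,0,3)] X move#1: h2:-1:-1/(0,0,2), h2:-2:-1/(0,0,1), h2:-3:+1/(0,0,0)*
[(0,0,0)] end (terminal -1, O#2); searched (0,0,3) to 5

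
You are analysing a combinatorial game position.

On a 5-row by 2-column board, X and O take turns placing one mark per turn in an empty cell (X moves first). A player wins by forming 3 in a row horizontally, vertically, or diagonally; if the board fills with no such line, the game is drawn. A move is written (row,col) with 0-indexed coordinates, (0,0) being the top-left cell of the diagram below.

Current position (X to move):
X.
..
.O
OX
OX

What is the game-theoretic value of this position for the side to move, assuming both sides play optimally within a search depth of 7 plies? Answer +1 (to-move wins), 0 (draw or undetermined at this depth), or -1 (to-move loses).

value(X./../.O/OX/OX, X) = 0

[X./../.O/OX/OX] X move#1: (0,1):-1/XX/../.O/OX/OX, (1,0):-1/X./X./.O/OX/OX, (1,1):-1/X./.X/.O/OX/OX, (2,0):+0/X./../XO/OX/OX*
[X./../XO/OX/OX] O move#2: (0,1):-1/XO/../XO/OX/OX, (1,0):+0/X./O./XO/OX/OX*, (1,1):-1/X./.O/XO/OX/OX
[X./O./XO/OX/OX] X move#3: (0,1):+0/XX/O./XO/OX/OX*, (1,1):+0/X./OX/XO/OX/OX
[XX/O./XO/OX/OX] O move#4: (1,1):+0/XX/OO/XO/OX/OX*
[XX/OO/XO/OX/OX] end (terminal +0, X#5); searched X./../.O/OX/OX to 7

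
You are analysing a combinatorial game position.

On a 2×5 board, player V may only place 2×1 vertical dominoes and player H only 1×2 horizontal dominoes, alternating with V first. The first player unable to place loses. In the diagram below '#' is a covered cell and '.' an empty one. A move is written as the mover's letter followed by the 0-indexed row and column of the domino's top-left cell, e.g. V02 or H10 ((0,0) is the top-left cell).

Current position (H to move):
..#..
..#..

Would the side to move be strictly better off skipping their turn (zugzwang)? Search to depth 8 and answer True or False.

zugzwang(..#../..#.., H) = True

[..#../..#..] H move#1: H00:-1/###../..#..*, H03:-1/..###/..#.., H10:-1/..#../###.., H13:-1/..#../..###
[###../..#..] V move#2: V03:+1/####./..##.*, V04:+1/###.#/..#.#
[####./..##.] H move#3: H10:-1/####./####.*
[####./####.] V move#4: V04:+1/#####/#####*
[#####/#####] end (terminal -1, H#5); searched ..#../..#.. to 8
suppose H passes — search the same position with V to move:
pass> [..#../..#..] V move#1: V00:-1/#.#../#.#..*, V01:-1/.##../.##.., V03:-1/..##./..##., V04:-1/..#.#/..#.#
pass> [#.#../#.#..] H move#2: H03:+1/#.###/#.#..*, H13:+1/#.#../#.###
pass> [#.###/#.#..] V move#3: V01:-1/#####/###..*
pass> [#####/###..] H move#4: H13:+1/#####/#####*
pass> [#####/#####] end (terminal -1, V#5); searched ..#../..#.. to 8
for H: play -1, pass +1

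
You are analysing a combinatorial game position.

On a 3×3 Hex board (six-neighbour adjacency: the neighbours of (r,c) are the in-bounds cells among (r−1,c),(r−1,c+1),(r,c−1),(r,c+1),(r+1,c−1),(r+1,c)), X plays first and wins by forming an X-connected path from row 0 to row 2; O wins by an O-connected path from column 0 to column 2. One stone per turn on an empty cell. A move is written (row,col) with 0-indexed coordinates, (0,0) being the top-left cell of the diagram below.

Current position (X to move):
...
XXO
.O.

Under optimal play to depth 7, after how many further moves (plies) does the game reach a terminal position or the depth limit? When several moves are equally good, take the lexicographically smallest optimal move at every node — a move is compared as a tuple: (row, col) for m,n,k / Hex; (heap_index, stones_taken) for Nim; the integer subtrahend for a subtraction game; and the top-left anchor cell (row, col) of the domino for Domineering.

PV length from [.../XXO/.O.]: 3 plies

ply 1, X at .../XXO/.O. | (0,0)=-1→X../XXO/.O.; (0,1)=-1→.X./XXO/.O.; (0,2)=-1→..X/XXO/.O.; (2,0)=+1→.../XXO/XO.*; (2,2)=-1→.../XXO/.OX
ply 2, O at .../XXO/XO. | (0,0)=-1→O../XXO/XO.*; (0,1)=-1→.O./XXO/XO.; (0,2)=-1→..O/XXO/XO.; (2,2)=-1→.../XXO/XOO
ply 3, X at O../XXO/XO. | (0,1)=+1→OX./XXO/XO.*; (0,2)=+1→O.X/XXO/XO.; (2,2)=+1→O../XXO/XOX
ply 4: OX./XXO/XO. is terminal -1 (O); from .../XXO/.O. depth 7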